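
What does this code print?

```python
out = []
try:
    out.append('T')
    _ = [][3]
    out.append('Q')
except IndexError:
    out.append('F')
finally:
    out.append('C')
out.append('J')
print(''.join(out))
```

Execution trace: 'T' (try body) → 'F' (except IndexError) → 'C' (finally) → 'J' (after the try/except). Output: TFCJ

Answer: TFCJ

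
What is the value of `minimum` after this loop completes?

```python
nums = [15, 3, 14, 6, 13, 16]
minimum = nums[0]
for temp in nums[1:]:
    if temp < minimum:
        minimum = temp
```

Minimum of [15, 3, 14, 6, 13, 16]
`minimum` takes the values: 15 → 3

Answer: 3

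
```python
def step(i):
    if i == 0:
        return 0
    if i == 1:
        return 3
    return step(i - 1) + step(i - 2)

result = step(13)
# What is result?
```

Build up from base cases: step(0)=0, step(1)=3, step(2)=3, step(3)=6, step(4)=9, step(5)=15, step(6)=24, ..., step(13)=699

Answer: 699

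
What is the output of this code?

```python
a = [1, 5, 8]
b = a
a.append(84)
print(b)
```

Key concept: basic list aliasing.
Step by step:
`a = [1, 5, 8]` → a = [1, 5, 8]
`b = a` → b = [1, 5, 8] (same object as a)
`a.append(84)` → a = [1, 5, 8, 84] (same object as b); b = [1, 5, 8, 84] (same object as a)
`print(b)` → prints [1, 5, 8, 84]

Answer: [1, 5, 8, 84]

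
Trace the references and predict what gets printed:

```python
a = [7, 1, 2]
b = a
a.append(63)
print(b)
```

Key concept: basic list aliasing.
Step by step:
`a = [7, 1, 2]` → a = [7, 1, 2]
`b = a` → b = [7, 1, 2] (same object as a)
`a.append(63)` → a = [7, 1, 2, 63] (same object as b); b = [7, 1, 2, 63] (same object as a)
`print(b)` → prints [7, 1, 2, 63]

Answer: [7, 1, 2, 63]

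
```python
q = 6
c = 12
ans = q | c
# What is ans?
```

Trace:
`q = 6` → q = 6
`c = 12` → c = 12
`ans = q | c` → ans = 14
So ans = 14

Answer: 14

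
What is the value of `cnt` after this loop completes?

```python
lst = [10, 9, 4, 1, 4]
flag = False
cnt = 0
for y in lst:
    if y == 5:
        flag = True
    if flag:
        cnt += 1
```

Count elements after first 5 in [10, 9, 4, 1, 4]
`cnt` takes the values: 0

Answer: 0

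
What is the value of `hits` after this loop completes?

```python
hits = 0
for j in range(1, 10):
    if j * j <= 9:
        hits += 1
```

Count numbers where j² ≤ 9
`hits` takes the values: 0 → 1 → 2 → 3

Answer: 3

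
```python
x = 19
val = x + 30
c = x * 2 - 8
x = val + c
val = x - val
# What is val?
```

Trace:
`x = 19` → x = 19
`val = x + 30` → val = 49
`c = x * 2 - 8` → c = 30
`x = val + c` → x = 79
`val = x - val` → val = 30
So val = 30

Answer: 30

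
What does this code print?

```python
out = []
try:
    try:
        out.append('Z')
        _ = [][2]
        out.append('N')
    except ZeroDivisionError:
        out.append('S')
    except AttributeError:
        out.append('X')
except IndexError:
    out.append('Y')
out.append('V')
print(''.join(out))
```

Execution trace: 'Z' (try body) → 'Y' (outer except IndexError) → 'V' (after the try/except). Output: ZYV

Answer: ZYV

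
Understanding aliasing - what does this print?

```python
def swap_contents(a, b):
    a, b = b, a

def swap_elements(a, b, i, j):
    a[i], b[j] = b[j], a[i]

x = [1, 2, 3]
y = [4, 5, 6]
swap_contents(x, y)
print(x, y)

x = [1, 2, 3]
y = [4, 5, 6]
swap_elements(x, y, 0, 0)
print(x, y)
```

Key concept: parameter rebinding vs mutation.
Step by step:
`x = [1, 2, 3]` → x = [1, 2, 3]
`y = [4, 5, 6]` → y = [4, 5, 6]
`swap_contents(x, y)` → no visible change to tracked variables
`print(x, y)` → prints [1, 2, 3] [4, 5, 6]
`x = [1, 2, 3]` → x = [1, 2, 3]
`y = [4, 5, 6]` → y = [4, 5, 6]
`swap_elements(x, y, 0, 0)` → x = [4, 2, 3]; y = [1, 5, 6]
`print(x, y)` → prints [4, 2, 3] [1, 5, 6]

Answer:
[1, 2, 3] [4, 5, 6]
[4, 2, 3] [1, 5, 6]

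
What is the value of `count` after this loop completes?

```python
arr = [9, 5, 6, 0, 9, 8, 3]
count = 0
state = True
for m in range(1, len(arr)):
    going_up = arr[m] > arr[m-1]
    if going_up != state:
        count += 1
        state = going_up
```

Count direction changes in [9, 5, 6, 0, 9, 8, 3]
`count` takes the values: 0 → 1 → 2 → 3 → 4 → 5

Answer: 5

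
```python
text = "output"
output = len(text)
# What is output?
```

Trace:
`text = "output"` → text = 'output'
`output = len(text)` → output = 6
So output = 6

Answer: 6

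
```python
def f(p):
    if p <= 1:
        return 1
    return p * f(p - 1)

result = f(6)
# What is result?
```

f(6) = 6 * 5 * 4 * 3 * 2 * 1 = 720

Answer: 720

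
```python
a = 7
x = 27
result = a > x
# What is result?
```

Trace:
`a = 7` → a = 7
`x = 27` → x = 27
`result = a > x` → result = False
So result = False

Answer: False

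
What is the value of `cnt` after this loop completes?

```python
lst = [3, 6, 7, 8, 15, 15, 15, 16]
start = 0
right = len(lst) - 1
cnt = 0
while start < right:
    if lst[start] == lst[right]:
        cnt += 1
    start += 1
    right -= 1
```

Count matching pairs from ends
`cnt` takes the values: 0

Answer: 0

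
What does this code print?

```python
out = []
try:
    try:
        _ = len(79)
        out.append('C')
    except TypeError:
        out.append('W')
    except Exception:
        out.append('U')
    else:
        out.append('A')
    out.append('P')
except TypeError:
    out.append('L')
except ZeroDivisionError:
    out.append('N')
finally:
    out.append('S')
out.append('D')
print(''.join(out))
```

Execution trace: 'W' (inner except TypeError) → 'P' (try body, no exception) → 'S' (finally) → 'D' (after the try/except). Output: WPSD

Answer: WPSD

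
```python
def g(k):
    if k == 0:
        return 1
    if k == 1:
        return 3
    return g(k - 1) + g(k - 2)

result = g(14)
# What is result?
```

Build up from base cases: g(0)=1, g(1)=3, g(2)=4, g(3)=7, g(4)=11, g(5)=18, g(6)=29, ..., g(14)=1364

Answer: 1364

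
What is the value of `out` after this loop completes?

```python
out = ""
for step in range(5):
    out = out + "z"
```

Repeat 'z' 5 times
`out` takes the values: "" → "z" → "zz" → "zzz" → "zzzz" → "zzzzz"

Answer: "zzzzz"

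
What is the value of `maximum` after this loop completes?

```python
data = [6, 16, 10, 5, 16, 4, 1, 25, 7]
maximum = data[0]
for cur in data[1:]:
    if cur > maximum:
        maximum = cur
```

Maximum of [6, 16, 10, 5, 16, 4, 1, 25, 7]
`maximum` takes the values: 6 → 16 → 25

Answer: 25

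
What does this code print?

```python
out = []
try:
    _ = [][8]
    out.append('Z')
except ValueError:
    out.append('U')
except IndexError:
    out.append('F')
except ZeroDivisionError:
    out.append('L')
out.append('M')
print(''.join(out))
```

Execution trace: 'F' (except IndexError) → 'M' (after the try/except). Output: FM

Answer: FM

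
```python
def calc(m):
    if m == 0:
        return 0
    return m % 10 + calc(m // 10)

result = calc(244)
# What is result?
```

Sum of digits of 244: 4 + 4 + 2 = 10

Answer: 10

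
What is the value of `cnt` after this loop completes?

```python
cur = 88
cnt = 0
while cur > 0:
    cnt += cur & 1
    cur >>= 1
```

Count set bits in 88 (binary: 0b1011000)
`cnt` takes the values: 0 → 1 → 2 → 3

Answer: 3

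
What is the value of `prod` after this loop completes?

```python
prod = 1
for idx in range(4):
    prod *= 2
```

2^4 = 16
`prod` takes the values: 1 → 2 → 4 → 8 → 16

Answer: 16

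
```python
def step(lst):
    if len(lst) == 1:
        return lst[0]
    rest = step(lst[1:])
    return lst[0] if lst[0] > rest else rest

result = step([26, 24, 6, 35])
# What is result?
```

Recursive max over [26, 24, 6, 35] = 35

Answer: 35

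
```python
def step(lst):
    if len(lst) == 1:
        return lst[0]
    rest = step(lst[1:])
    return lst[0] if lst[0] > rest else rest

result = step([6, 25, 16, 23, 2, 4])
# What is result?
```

Recursive max over [6, 25, 16, 23, 2, 4] = 25

Answer: 25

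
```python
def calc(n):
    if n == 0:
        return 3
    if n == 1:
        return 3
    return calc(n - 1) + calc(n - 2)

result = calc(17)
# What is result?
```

Build up from base cases: calc(0)=3, calc(1)=3, calc(2)=6, calc(3)=9, calc(4)=15, calc(5)=24, calc(6)=39, ..., calc(17)=7752

Answer: 7752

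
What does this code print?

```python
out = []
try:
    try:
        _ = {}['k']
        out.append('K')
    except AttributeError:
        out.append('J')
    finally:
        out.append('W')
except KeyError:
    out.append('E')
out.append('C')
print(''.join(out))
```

Execution trace: 'W' (finally) → 'E' (outer except KeyError) → 'C' (after the try/except). Output: WEC

Answer: WEC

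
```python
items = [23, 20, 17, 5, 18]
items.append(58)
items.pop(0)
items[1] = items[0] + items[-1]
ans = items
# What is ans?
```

Trace:
`items = [23, 20, 17, 5, 18]` → items = [23, 20, 17, 5, 18]
`items.append(58)` → items = [23, 20, 17, 5, 18, 58]
`items.pop(0)` → items = [20, 17, 5, 18, 58]
`items[1] = items[0] + items[-1]` → items = [20, 78, 5, 18, 58]
`ans = items` → ans = [20, 78, 5, 18, 58]
So ans = [20, 78, 5, 18, 58]

Answer: [20, 78, 5, 18, 58]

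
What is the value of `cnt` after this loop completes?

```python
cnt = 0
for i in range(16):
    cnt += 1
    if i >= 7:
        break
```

Loop breaks when i reaches 7, cnt is 8
`cnt` takes the values: 0 → 1 → 2 → 3 → 4 → 5 → 6 → 7 → 8

Answer: 8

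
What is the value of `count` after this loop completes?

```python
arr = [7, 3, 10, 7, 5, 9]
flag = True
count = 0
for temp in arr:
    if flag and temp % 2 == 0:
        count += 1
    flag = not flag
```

Count even values at even positions
`count` takes the values: 0 → 1

Answer: 1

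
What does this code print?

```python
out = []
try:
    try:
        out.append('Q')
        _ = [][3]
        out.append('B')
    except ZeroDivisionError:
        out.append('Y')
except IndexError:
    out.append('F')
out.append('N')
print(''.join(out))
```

Execution trace: 'Q' (try body) → 'F' (outer except IndexError) → 'N' (after the try/except). Output: QFN

Answer: QFN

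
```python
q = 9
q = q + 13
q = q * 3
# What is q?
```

Trace:
`q = 9` → q = 9
`q = q + 13` → q = 22
`q = q * 3` → q = 66
So q = 66

Answer: 66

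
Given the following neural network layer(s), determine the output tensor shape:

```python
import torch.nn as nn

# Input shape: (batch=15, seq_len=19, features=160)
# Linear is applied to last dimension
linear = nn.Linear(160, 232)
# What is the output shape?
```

Input: (15, 19, 160) -> Output: (15, 19, 232)

Answer: (15, 19, 232)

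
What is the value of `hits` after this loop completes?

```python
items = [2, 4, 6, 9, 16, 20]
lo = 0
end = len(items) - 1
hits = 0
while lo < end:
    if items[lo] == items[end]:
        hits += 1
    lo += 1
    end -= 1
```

Count matching pairs from ends
`hits` takes the values: 0

Answer: 0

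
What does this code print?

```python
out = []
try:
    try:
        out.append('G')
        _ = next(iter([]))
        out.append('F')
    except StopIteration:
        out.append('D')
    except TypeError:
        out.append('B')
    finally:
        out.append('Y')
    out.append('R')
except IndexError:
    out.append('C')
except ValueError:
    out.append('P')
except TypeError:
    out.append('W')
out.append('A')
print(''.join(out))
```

Execution trace: 'G' (inner try body) → 'D' (inner except StopIteration) → 'Y' (inner finally) → 'R' (try body, no exception) → 'A' (after the try/except). Output: GDYRA

Answer: GDYRA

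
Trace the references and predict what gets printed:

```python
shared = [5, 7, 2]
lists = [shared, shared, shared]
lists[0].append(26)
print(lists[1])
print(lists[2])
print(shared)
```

Key concept: list of same reference.
Step by step:
`shared = [5, 7, 2]` → shared = [5, 7, 2]
`lists = [shared, shared, shared]` → lists = [[5, 7, 2], [5, 7, 2], [5, 7, 2]]
`lists[0].append(26)` → shared = [5, 7, 2, 26]; lists = [[5, 7, 2, 26], [5, 7, 2, 26], [5, 7, 2, 26]]
`print(lists[1])` → prints [5, 7, 2, 26]
`print(lists[2])` → prints [5, 7, 2, 26]
`print(shared)` → prints [5, 7, 2, 26]

Answer:
[5, 7, 2, 26]
[5, 7, 2, 26]
[5, 7, 2, 26]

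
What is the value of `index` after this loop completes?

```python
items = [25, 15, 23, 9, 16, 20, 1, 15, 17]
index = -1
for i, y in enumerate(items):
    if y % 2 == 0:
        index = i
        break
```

First even number index in [25, 15, 23, 9, 16, 20, 1, 15, 17]
`index` takes the values: -1 → 4

Answer: 4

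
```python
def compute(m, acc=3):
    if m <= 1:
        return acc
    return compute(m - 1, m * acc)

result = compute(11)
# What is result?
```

Accumulator trace (n, acc): (11, 3) -> (10, 33) -> (9, 330) -> (8, 2970) -> (7, 23760) -> (6, 166320) -> (5, 997920) -> (4, 4989600) -> (3, 19958400) -> (2, 59875200) -> (1, 119750400) -> return 119750400

Answer: 119750400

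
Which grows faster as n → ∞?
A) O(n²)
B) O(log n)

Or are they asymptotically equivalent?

O(n²) vs O(log n): Higher order terms dominate.

Answer: A) O(n²) grows faster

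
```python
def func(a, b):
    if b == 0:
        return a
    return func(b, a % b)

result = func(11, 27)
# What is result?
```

func(11, 27) -> func(27, 11) -> func(11, 5) -> func(5, 1) -> func(1, 0) -> 1

Answer: 1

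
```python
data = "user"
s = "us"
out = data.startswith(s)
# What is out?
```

Trace:
`data = "user"` → data = 'user'
`s = "us"` → s = 'us'
`out = data.startswith(s)` → out = True
So out = True

Answer: True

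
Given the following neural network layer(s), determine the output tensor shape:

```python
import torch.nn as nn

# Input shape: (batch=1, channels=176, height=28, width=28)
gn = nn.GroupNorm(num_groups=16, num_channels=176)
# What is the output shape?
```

Input: (1, 176, 28, 28) -> Output: (1, 176, 28, 28)

Answer: (1, 176, 28, 28)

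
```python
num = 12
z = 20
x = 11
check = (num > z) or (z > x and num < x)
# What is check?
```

Trace:
`num = 12` → num = 12
`z = 20` → z = 20
`x = 11` → x = 11
`check = (num > z) or (z > x and num < x)` → check = False
So check = False

Answer: False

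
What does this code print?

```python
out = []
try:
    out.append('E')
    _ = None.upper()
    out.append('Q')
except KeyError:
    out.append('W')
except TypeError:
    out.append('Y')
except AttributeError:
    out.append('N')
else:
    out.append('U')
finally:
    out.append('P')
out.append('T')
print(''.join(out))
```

Execution trace: 'E' (try body) → 'N' (except AttributeError) → 'P' (finally) → 'T' (after the try/except). Output: ENPT

Answer: ENPT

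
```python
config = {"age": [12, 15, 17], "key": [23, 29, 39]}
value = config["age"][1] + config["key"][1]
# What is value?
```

Trace:
`config = {"age": [12, 15, 17], "key": [23, 29, 39]}` → config = {'age': [12, 15, 17], 'key': [23, 29, 39]}
`value = config["age"][1] + config["key"][1]` → value = 44
So value = 44

Answer: 44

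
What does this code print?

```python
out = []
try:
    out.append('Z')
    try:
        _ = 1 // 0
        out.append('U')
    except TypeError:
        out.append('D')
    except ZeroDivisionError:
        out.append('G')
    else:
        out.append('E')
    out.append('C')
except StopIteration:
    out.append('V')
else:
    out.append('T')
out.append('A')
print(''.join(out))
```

Execution trace: 'Z' (try body) → 'G' (inner except ZeroDivisionError) → 'C' (try body, no exception) → 'T' (else) → 'A' (after the try/except). Output: ZGCTA

Answer: ZGCTA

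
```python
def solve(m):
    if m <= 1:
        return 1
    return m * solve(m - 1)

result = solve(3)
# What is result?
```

solve(3) = 3 * 2 * 1 = 6

Answer: 6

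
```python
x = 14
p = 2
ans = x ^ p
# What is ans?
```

Trace:
`x = 14` → x = 14
`p = 2` → p = 2
`ans = x ^ p` → ans = 12
So ans = 12

Answer: 12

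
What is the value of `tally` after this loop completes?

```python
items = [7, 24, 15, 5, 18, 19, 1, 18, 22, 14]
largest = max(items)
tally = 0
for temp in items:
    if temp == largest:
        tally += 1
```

Count of max value 24 in [7, 24, 15, 5, 18, 19, 1, 18, 22, 14]
`tally` takes the values: 0 → 1

Answer: 1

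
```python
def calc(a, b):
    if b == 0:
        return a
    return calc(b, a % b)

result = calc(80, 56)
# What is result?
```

calc(80, 56) -> calc(56, 24) -> calc(24, 8) -> calc(8, 0) -> 8

Answer: 8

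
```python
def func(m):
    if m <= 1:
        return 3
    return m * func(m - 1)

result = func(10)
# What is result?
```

func(10) = 10 * 9 * 8 * 7 * 6 * 5 * 4 * 3 * 2 * 3 = 10886400

Answer: 10886400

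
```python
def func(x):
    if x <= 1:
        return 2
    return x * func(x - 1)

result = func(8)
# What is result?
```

func(8) = 8 * 7 * 6 * 5 * 4 * 3 * 2 * 2 = 80640

Answer: 80640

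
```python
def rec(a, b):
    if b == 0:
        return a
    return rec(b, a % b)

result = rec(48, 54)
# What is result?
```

rec(48, 54) -> rec(54, 48) -> rec(48, 6) -> rec(6, 0) -> 6

Answer: 6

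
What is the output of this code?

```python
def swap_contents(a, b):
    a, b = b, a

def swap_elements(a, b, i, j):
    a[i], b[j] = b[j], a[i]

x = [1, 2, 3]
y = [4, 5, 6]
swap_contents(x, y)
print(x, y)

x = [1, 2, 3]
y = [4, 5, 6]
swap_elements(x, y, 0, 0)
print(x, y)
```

Key concept: parameter rebinding vs mutation.
Step by step:
`x = [1, 2, 3]` → x = [1, 2, 3]
`y = [4, 5, 6]` → y = [4, 5, 6]
`swap_contents(x, y)` → no visible change to tracked variables
`print(x, y)` → prints [1, 2, 3] [4, 5, 6]
`x = [1, 2, 3]` → x = [1, 2, 3]
`y = [4, 5, 6]` → y = [4, 5, 6]
`swap_elements(x, y, 0, 0)` → x = [4, 2, 3]; y = [1, 5, 6]
`print(x, y)` → prints [4, 2, 3] [1, 5, 6]

Answer:
[1, 2, 3] [4, 5, 6]
[4, 2, 3] [1, 5, 6]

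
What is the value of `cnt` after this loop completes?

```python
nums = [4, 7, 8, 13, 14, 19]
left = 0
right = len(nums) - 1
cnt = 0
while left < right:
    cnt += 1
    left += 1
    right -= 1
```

Iterations until pointers meet (list length 6)
`cnt` takes the values: 0 → 1 → 2 → 3

Answer: 3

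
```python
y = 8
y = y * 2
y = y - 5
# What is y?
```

Trace:
`y = 8` → y = 8
`y = y * 2` → y = 16
`y = y - 5` → y = 11
So y = 11

Answer: 11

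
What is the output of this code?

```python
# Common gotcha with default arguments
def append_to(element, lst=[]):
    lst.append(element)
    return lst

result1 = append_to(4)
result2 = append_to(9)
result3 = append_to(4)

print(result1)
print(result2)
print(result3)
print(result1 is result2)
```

Key concept: mutable default argument gotcha.
Step by step:
`result1 = append_to(4)` → result1 = [4]
`result2 = append_to(9)` → result1 = [4, 9] (same object as result2); result2 = [4, 9] (same object as result1)
`result3 = append_to(4)` → result1 = [4, 9, 4] (same object as result2, result3); result2 = [4, 9, 4] (same object as result1, result3); result3 = [4, 9, 4] (same object as result1, result2)
`print(result1)` → prints [4, 9, 4]
`print(result2)` → prints [4, 9, 4]
`print(result3)` → prints [4, 9, 4]
`print(result1 is result2)` → prints True

Answer:
[4, 9, 4]
[4, 9, 4]
[4, 9, 4]
True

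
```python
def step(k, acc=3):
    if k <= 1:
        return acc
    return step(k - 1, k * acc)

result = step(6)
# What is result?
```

Accumulator trace (n, acc): (6, 3) -> (5, 18) -> (4, 90) -> (3, 360) -> (2, 1080) -> (1, 2160) -> return 2160

Answer: 2160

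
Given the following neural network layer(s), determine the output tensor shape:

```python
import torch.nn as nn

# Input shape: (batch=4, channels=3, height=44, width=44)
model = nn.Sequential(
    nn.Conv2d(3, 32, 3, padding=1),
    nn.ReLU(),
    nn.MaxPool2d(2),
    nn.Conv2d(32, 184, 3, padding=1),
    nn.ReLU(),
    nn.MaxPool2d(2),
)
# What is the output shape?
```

Input: (4, 3, 44, 44) -> after first Conv2d: (4, 32, 44, 44) -> after first MaxPool2d: (4, 32, 22, 22) -> after second Conv2d: (4, 184, 22, 22) -> Output: (4, 184, 11, 11)

Answer: (4, 184, 11, 11)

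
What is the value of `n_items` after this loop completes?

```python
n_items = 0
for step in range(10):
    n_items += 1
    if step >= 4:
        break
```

Loop breaks when step reaches 4, n_items is 5
`n_items` takes the values: 0 → 1 → 2 → 3 → 4 → 5

Answer: 5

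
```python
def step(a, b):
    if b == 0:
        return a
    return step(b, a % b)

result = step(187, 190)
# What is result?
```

step(187, 190) -> step(190, 187) -> step(187, 3) -> step(3, 1) -> step(1, 0) -> 1

Answer: 1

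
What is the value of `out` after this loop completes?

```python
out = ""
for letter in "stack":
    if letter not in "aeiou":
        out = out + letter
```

Remove vowels from 'stack'
`out` takes the values: "" → "s" → "st" → "stc" → "stck"

Answer: "stck"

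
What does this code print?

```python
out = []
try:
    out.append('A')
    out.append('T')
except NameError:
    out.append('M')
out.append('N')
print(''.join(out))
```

Execution trace: 'A' (try body) → 'T' (try body, no exception) → 'N' (after the try/except). Output: ATN

Answer: ATN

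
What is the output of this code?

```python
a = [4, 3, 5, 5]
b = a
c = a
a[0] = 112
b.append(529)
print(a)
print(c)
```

Key concept: multiple aliases.
Step by step:
`a = [4, 3, 5, 5]` → a = [4, 3, 5, 5]
`b = a` → b = [4, 3, 5, 5] (same object as a)
`c = a` → c = [4, 3, 5, 5] (same object as a, b)
`a[0] = 112` → a = [112, 3, 5, 5] (same object as b, c); b = [112, 3, 5, 5] (same object as a, c); c = [112, 3, 5, 5] (same object as a, b)
`b.append(529)` → a = [112, 3, 5, 5, 529] (same object as b, c); b = [112, 3, 5, 5, 529] (same object as a, c); c = [112, 3, 5, 5, 529] (same object as a, b)
`print(a)` → prints [112, 3, 5, 5, 529]
`print(c)` → prints [112, 3, 5, 5, 529]

Answer:
[112, 3, 5, 5, 529]
[112, 3, 5, 5, 529]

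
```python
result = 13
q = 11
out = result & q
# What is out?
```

Trace:
`result = 13` → result = 13
`q = 11` → q = 11
`out = result & q` → out = 9
So out = 9

Answer: 9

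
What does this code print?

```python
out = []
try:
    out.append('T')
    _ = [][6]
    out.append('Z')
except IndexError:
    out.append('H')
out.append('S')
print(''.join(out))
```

Execution trace: 'T' (try body) → 'H' (except IndexError) → 'S' (after the try/except). Output: THS

Answer: THS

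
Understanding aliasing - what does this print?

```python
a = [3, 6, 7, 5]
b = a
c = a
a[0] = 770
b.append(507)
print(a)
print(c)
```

Key concept: multiple aliases.
Step by step:
`a = [3, 6, 7, 5]` → a = [3, 6, 7, 5]
`b = a` → b = [3, 6, 7, 5] (same object as a)
`c = a` → c = [3, 6, 7, 5] (same object as a, b)
`a[0] = 770` → a = [770, 6, 7, 5] (same object as b, c); b = [770, 6, 7, 5] (same object as a, c); c = [770, 6, 7, 5] (same object as a, b)
`b.append(507)` → a = [770, 6, 7, 5, 507] (same object as b, c); b = [770, 6, 7, 5, 507] (same object as a, c); c = [770, 6, 7, 5, 507] (same object as a, b)
`print(a)` → prints [770, 6, 7, 5, 507]
`print(c)` → prints [770, 6, 7, 5, 507]

Answer:
[770, 6, 7, 5, 507]
[770, 6, 7, 5, 507]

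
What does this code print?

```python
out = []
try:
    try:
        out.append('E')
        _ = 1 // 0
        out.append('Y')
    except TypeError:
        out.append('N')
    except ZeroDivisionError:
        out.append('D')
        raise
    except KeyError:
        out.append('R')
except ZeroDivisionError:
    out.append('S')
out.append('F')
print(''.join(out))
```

Execution trace: 'E' (try body) → 'D' (except ZeroDivisionError) → 'S' (outer except ZeroDivisionError) → 'F' (after the try/except). Output: EDSF

Answer: EDSF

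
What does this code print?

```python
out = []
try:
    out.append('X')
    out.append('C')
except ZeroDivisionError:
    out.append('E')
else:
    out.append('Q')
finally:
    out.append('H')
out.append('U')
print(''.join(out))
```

Execution trace: 'X' (try body) → 'C' (try body, no exception) → 'Q' (else) → 'H' (finally) → 'U' (after the try/except). Output: XCQHU

Answer: XCQHU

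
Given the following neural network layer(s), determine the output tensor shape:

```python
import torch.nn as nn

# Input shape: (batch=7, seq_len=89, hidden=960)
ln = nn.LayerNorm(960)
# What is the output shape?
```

Input: (7, 89, 960) -> Output: (7, 89, 960)

Answer: (7, 89, 960)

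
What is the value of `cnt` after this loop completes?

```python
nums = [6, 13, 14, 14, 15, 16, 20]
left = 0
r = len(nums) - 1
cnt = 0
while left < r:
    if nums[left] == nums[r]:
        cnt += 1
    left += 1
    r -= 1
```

Count matching pairs from ends
`cnt` takes the values: 0

Answer: 0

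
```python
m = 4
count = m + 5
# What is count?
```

Trace:
`m = 4` → m = 4
`count = m + 5` → count = 9
So count = 9

Answer: 9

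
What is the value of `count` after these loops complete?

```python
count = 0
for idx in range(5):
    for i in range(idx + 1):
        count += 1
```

Triangle: 1 + 2 + ... + 5
`count` takes the values: 0 → 1 → 2 → 3 → 4 → 5 → 6 → 7 → 8 → 9 → 10 → 11 → 12 → 13 → 14 → 15

Answer: 15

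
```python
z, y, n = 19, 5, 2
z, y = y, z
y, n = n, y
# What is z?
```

Trace:
`z, y, n = 19, 5, 2` → z = 19; y = 5; n = 2
`z, y = y, z` → z = 5; y = 19
`y, n = n, y` → y = 2; n = 19
So z = 5

Answer: 5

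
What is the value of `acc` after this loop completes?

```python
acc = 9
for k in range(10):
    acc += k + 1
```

Start at 9, add 1 to 10 = 64
`acc` takes the values: 9 → 10 → 12 → 15 → 19 → 24 → 30 → 37 → 45 → 54 → 64

Answer: 64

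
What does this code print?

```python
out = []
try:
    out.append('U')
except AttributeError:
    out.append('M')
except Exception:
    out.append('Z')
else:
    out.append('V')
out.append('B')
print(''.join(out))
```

Execution trace: 'U' (try body, no exception) → 'V' (else) → 'B' (after the try/except). Output: UVB

Answer: UVB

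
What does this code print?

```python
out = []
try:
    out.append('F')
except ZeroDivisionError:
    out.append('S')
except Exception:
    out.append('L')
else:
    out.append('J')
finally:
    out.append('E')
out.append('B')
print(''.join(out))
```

Execution trace: 'F' (try body, no exception) → 'J' (else) → 'E' (finally) → 'B' (after the try/except). Output: FJEB

Answer: FJEB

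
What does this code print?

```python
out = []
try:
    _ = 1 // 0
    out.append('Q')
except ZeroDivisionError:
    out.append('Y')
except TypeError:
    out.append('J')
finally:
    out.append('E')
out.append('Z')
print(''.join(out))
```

Execution trace: 'Y' (except ZeroDivisionError) → 'E' (finally) → 'Z' (after the try/except). Output: YEZ

Answer: YEZ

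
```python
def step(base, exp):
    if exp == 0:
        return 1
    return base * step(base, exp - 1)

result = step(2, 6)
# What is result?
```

step(2, 6) = 2 * 2 * 2 * 2 * 2 * 2 = 64

Answer: 64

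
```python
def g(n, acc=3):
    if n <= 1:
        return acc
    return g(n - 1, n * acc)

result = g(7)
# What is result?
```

Accumulator trace (n, acc): (7, 3) -> (6, 21) -> (5, 126) -> (4, 630) -> (3, 2520) -> (2, 7560) -> (1, 15120) -> return 15120

Answer: 15120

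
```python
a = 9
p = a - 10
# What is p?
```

Trace:
`a = 9` → a = 9
`p = a - 10` → p = -1
So p = -1

Answer: -1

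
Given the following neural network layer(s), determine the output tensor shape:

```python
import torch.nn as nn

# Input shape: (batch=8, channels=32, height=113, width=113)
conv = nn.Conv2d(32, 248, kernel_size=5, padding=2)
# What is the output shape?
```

Input: (8, 32, 113, 113) -> Output: (8, 248, 113, 113)

Answer: (8, 248, 113, 113)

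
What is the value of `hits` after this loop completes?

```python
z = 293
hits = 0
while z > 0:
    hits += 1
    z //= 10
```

Count digits by repeated division by 10
`hits` takes the values: 0 → 1 → 2 → 3

Answer: 3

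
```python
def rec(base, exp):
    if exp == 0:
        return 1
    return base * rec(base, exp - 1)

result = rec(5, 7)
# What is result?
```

rec(5, 7) = 5 * 5 * 5 * 5 * 5 * 5 * 5 = 78125

Answer: 78125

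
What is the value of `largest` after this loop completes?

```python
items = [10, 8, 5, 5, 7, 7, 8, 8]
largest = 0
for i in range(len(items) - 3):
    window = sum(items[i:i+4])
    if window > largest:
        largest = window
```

Max sum of 4-element window in [10, 8, 5, 5, 7, 7, 8, 8]
`largest` takes the values: 0 → 28 → 30

Answer: 30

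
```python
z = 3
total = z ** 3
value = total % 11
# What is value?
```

Trace:
`z = 3` → z = 3
`total = z ** 3` → total = 27
`value = total % 11` → value = 5
So value = 5

Answer: 5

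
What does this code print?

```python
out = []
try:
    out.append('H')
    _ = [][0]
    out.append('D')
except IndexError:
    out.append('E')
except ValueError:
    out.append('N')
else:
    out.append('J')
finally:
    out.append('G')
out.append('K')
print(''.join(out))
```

Execution trace: 'H' (try body) → 'E' (except IndexError) → 'G' (finally) → 'K' (after the try/except). Output: HEGK

Answer: HEGK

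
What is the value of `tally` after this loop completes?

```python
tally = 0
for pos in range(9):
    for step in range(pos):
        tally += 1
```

Triangle number: 0+1+2+...+8
`tally` takes the values: 0 → 1 → 2 → 3 → 4 → 5 → 6 → 7 → 8 → 9 → 10 → 11 → 12 → 13 → 14 → 15 → 16 → 17 → 18 → 19 → 20 → 21 → 22 → 23 → 24 → 25 → 26 → 27 → 28 → 29 → 30 → 31 → 32 → 33 → 34 → 35 → 36

Answer: 36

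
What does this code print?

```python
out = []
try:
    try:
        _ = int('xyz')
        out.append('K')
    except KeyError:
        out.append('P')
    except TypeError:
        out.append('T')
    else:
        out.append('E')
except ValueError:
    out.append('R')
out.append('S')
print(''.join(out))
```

Execution trace: 'R' (outer except ValueError) → 'S' (after the try/except). Output: RS

Answer: RS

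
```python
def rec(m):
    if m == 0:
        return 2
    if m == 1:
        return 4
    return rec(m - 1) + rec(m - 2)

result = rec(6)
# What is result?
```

Build up from base cases: rec(0)=2, rec(1)=4, rec(2)=6, rec(3)=10, rec(4)=16, rec(5)=26, rec(6)=42

Answer: 42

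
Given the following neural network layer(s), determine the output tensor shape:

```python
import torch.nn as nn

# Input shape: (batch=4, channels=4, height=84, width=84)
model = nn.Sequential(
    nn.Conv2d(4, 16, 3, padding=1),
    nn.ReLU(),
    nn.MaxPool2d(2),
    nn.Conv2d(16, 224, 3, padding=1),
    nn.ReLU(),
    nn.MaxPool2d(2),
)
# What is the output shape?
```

Input: (4, 4, 84, 84) -> after first Conv2d: (4, 16, 84, 84) -> after first MaxPool2d: (4, 16, 42, 42) -> after second Conv2d: (4, 224, 42, 42) -> Output: (4, 224, 21, 21)

Answer: (4, 224, 21, 21)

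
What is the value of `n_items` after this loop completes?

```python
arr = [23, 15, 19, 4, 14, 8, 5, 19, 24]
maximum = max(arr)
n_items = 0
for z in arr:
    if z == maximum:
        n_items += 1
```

Count of max value 24 in [23, 15, 19, 4, 14, 8, 5, 19, 24]
`n_items` takes the values: 0 → 1

Answer: 1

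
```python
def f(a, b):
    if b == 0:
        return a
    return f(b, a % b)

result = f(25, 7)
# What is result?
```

f(25, 7) -> f(7, 4) -> f(4, 3) -> f(3, 1) -> f(1, 0) -> 1

Answer: 1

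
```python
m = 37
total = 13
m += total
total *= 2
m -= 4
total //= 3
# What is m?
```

Trace:
`m = 37` → m = 37
`total = 13` → total = 13
`m += total` → m = 50
`total *= 2` → total = 26
`m -= 4` → m = 46
`total //= 3` → total = 8
So m = 46

Answer: 46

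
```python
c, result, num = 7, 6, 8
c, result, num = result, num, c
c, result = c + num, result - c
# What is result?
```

Trace:
`c, result, num = 7, 6, 8` → c = 7; result = 6; num = 8
`c, result, num = result, num, c` → c = 6; result = 8; num = 7
`c, result = c + num, result - c` → c = 13; result = 2
So result = 2

Answer: 2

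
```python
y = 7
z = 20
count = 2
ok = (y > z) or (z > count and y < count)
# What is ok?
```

Trace:
`y = 7` → y = 7
`z = 20` → z = 20
`count = 2` → count = 2
`ok = (y > z) or (z > count and y < count)` → ok = False
So ok = False

Answer: False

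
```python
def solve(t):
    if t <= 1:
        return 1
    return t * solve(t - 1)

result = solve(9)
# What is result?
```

solve(9) = 9 * 8 * 7 * 6 * 5 * 4 * 3 * 2 * 1 = 362880

Answer: 362880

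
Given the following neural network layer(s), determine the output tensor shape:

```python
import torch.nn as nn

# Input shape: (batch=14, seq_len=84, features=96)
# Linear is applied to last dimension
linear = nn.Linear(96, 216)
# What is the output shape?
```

Input: (14, 84, 96) -> Output: (14, 84, 216)

Answer: (14, 84, 216)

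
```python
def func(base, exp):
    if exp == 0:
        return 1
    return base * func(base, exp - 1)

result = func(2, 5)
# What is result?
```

func(2, 5) = 2 * 2 * 2 * 2 * 2 = 32

Answer: 32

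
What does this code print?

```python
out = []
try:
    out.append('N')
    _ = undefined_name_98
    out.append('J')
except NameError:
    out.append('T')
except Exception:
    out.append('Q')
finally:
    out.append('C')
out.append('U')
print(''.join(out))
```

Execution trace: 'N' (try body) → 'T' (except NameError) → 'C' (finally) → 'U' (after the try/except). Output: NTCU

Answer: NTCU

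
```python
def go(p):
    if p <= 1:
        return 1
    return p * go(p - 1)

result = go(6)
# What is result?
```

go(6) = 6 * 5 * 4 * 3 * 2 * 1 = 720

Answer: 720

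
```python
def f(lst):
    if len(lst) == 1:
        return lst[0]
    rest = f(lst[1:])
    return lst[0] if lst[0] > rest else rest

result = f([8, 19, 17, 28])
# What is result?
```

Recursive max over [8, 19, 17, 28] = 28

Answer: 28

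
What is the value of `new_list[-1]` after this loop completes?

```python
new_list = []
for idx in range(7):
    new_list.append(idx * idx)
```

Last element of squares 0 to 6
`new_list` takes the values: [] → [0] → [0, 1] → [0, 1, 4] → [0, 1, 4, 9] → [0, 1, 4, 9, 16] → [0, 1, 4, 9, 16, 25] → [0, 1, 4, 9, 16, 25, 36]
So `new_list[-1]` = 36

Answer: 36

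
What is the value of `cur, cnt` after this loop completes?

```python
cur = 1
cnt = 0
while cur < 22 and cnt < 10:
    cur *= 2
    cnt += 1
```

Double until >= 22 or 10 iterations
`cur, cnt` takes the values: (1, 0) → (2, 0) → (2, 1) → (4, 1) → (4, 2) → (8, 2) → (8, 3) → (16, 3) → (16, 4) → (32, 4) → (32, 5)

Answer: 32, 5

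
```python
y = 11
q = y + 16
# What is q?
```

Trace:
`y = 11` → y = 11
`q = y + 16` → q = 27
So q = 27

Answer: 27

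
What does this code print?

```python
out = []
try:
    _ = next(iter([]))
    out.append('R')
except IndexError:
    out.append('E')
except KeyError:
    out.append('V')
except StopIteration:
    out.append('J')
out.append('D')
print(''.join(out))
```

Execution trace: 'J' (except StopIteration) → 'D' (after the try/except). Output: JD

Answer: JD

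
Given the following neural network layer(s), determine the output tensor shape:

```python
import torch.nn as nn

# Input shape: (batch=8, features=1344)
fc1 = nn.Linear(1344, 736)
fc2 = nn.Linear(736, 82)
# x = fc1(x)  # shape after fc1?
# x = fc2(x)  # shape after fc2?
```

Input: (8, 1344) -> after fc1: (8, 736) -> Output: (8, 82)

Answer: (8, 82)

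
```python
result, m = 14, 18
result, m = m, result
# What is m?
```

Trace:
`result, m = 14, 18` → result = 14; m = 18
`result, m = m, result` → result = 18; m = 14
So m = 14

Answer: 14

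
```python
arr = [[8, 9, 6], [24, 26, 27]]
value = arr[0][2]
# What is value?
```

Trace:
`arr = [[8, 9, 6], [24, 26, 27]]` → arr = [[8, 9, 6], [24, 26, 27]]
`value = arr[0][2]` → value = 6
So value = 6

Answer: 6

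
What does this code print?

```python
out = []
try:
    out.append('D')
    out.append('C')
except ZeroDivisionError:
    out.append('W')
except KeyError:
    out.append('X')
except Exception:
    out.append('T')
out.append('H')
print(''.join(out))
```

Execution trace: 'D' (try body) → 'C' (try body, no exception) → 'H' (after the try/except). Output: DCH

Answer: DCH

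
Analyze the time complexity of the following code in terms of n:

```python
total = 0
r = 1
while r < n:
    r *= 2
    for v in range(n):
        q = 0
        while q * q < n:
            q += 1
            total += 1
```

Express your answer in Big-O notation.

Each loop level contributes: log n × n × √n. Multiplying the contributions gives O(n√n log n).

Answer: O(n√n log n)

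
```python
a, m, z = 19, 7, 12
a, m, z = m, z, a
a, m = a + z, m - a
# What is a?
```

Trace:
`a, m, z = 19, 7, 12` → a = 19; m = 7; z = 12
`a, m, z = m, z, a` → a = 7; m = 12; z = 19
`a, m = a + z, m - a` → a = 26; m = 5
So a = 26

Answer: 26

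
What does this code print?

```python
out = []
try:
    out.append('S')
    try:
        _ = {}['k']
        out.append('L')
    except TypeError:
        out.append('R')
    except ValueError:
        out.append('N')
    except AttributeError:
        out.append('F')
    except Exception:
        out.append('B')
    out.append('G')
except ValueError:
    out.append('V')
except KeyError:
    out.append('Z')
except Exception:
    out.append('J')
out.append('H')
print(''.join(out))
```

Execution trace: 'S' (try body) → 'B' (inner except Exception) → 'G' (try body, no exception) → 'H' (after the try/except). Output: SBGH

Answer: SBGH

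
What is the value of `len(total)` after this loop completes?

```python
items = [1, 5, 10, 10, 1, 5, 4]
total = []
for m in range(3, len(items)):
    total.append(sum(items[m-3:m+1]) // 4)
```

Number of 4-element averages
`total` takes the values: [] → [6] → [6, 6] → [6, 6, 6] → [6, 6, 6, 5]
So `len(total)` = 4

Answer: 4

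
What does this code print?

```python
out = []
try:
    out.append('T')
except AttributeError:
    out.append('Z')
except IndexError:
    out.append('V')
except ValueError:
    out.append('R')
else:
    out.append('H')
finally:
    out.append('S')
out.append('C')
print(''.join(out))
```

Execution trace: 'T' (try body, no exception) → 'H' (else) → 'S' (finally) → 'C' (after the try/except). Output: THSC

Answer: THSC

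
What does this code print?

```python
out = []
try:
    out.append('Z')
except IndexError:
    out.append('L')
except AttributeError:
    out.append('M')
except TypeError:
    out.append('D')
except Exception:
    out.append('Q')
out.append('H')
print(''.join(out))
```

Execution trace: 'Z' (try body, no exception) → 'H' (after the try/except). Output: ZH

Answer: ZH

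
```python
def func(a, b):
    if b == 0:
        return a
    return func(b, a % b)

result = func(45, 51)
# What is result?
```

func(45, 51) -> func(51, 45) -> func(45, 6) -> func(6, 3) -> func(3, 0) -> 3

Answer: 3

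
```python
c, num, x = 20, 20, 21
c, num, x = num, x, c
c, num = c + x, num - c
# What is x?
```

Trace:
`c, num, x = 20, 20, 21` → c = 20; num = 20; x = 21
`c, num, x = num, x, c` → c = 20; num = 21; x = 20
`c, num = c + x, num - c` → c = 40; num = 1
So x = 20

Answer: 20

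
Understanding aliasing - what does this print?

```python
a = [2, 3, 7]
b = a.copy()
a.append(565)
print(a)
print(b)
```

Key concept: list.copy() creates independent copy.
Step by step:
`a = [2, 3, 7]` → a = [2, 3, 7]
`b = a.copy()` → b = [2, 3, 7]
`a.append(565)` → a = [2, 3, 7, 565]
`print(a)` → prints [2, 3, 7, 565]
`print(b)` → prints [2, 3, 7]

Answer:
[2, 3, 7, 565]
[2, 3, 7]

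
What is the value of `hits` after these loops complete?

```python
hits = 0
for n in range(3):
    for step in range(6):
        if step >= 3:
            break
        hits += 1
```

Inner breaks at 3, outer runs 3 times
`hits` takes the values: 0 → 1 → 2 → 3 → 4 → 5 → 6 → 7 → 8 → 9

Answer: 9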